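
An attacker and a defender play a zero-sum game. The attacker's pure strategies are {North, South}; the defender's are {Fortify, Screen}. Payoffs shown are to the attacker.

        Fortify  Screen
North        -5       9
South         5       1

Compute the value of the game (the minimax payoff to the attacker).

25/9

Row minima: North → -5, South → 1; maximin = 1.
Column maxima: Fortify → 5, Screen → 9; minimax = 5.
1 ≠ 5, so there is no saddle point; optimal play is mixed.
Let the attacker play North with probability p. Expected payoff against Fortify: (-5)p + 5(1−p) = −10p + 5; against Screen: 9p + 1(1−p) = 8p + 1.
Setting these equal: −10p + 5 = 8p + 1 ⇒ −18p = -4 ⇒ p = 2/9, and the value is (-10)·(2/9) + 5 = 25/9.
For the defender: with q = P(Fortify), equating North's and South's payoffs gives −14q + 9 = 4q + 1 ⇒ q = 4/9.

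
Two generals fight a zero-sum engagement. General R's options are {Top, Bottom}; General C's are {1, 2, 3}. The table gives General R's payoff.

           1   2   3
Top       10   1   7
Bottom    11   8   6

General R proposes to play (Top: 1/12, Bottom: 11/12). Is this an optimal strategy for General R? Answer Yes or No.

Against 1 this mix gives (1/12)·10 + (11/12)·11 = 131/12.
Against 2 this mix gives (1/12)·1 + (11/12)·8 = 89/12.
Against 3 this mix gives (1/12)·7 + (11/12)·6 = 73/12.
General C will play 3, holding General R to 73/12. Shifting weight toward the row that does better against 3 would raise this floor (the equalizing mix achieves 25/4 against both 3 and 2), so the proposed strategy is not optimal.

No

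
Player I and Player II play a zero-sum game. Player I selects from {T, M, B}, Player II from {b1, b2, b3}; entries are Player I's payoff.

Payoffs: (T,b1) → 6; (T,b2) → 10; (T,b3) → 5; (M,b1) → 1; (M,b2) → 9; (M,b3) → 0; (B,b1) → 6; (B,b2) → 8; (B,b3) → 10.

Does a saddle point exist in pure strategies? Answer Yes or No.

Row minima: T → 5, M → 0, B → 6; maximin = 6.
Column maxima: b1 → 6, b2 → 10, b3 → 10; minimax = 6.
maximin = minimax = 6, so a saddle point exists.

Yes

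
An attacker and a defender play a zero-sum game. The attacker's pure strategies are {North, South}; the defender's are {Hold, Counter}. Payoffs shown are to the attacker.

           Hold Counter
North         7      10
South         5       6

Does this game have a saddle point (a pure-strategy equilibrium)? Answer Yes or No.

Row minima: North → 7, South → 5; maximin = 7.
Column maxima: Hold → 7, Counter → 10; minimax = 7.
maximin = minimax = 7, so a saddle point exists.

Yes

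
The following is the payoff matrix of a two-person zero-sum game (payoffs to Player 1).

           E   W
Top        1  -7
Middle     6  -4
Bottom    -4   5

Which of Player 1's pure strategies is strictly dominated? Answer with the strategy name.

Top

Middle gives a strictly higher payoff than Top against every column: 6 > 1, -4 > -7.
So Top is strictly dominated and Player 1 never plays it.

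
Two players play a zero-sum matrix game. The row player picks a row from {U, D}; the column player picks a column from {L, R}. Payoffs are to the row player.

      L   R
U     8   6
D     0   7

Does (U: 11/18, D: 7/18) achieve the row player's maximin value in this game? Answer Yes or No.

Against L this mix gives (11/18)·8 + (7/18)·0 = 44/9.
Against R this mix gives (11/18)·6 + (7/18)·7 = 115/18.
The column player will play L, holding the row player to 44/9. Shifting weight toward the row that does better against L would raise this floor (the equalizing mix achieves 56/9 against both L and R), so the proposed strategy is not optimal.

No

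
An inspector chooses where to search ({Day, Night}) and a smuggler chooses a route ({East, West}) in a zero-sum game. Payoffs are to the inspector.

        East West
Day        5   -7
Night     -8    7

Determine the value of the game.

-7/9

Row minima: Day → -7, Night → -8; maximin = -7.
Column maxima: East → 5, West → 7; minimax = 5.
-7 ≠ 5, so there is no saddle point; optimal play is mixed.
Let the inspector play Day with probability p. Expected payoff against East: 5p + (-8)(1−p) = 13p − 8; against West: (-7)p + 7(1−p) = −14p + 7.
Setting these equal: 13p − 8 = −14p + 7 ⇒ 27p = 15 ⇒ p = 5/9, and the value is (13)·(5/9) − 8 = -7/9.
For the smuggler: with q = P(East), equating Day's and Night's payoffs gives 12q − 7 = −15q + 7 ⇒ q = 14/27.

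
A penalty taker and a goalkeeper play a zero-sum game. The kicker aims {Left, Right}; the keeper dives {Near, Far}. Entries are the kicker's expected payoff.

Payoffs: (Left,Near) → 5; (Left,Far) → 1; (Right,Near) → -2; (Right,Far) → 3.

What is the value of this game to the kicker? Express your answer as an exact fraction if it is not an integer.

17/9

Row minima: Left → 1, Right → -2; maximin = 1.
Column maxima: Near → 5, Far → 3; minimax = 3.
1 ≠ 3, so there is no saddle point; optimal play is mixed.
Let the kicker play Left with probability p. Expected payoff against Near: 5p + (-2)(1−p) = 7p − 2; against Far: 1p + 3(1−p) = −2p + 3.
Setting these equal: 7p − 2 = −2p + 3 ⇒ 9p = 5 ⇒ p = 5/9, and the value is (7)·(5/9) − 2 = 17/9.
For the keeper: with q = P(Near), equating Left's and Right's payoffs gives 4q + 1 = −5q + 3 ⇒ q = 2/9.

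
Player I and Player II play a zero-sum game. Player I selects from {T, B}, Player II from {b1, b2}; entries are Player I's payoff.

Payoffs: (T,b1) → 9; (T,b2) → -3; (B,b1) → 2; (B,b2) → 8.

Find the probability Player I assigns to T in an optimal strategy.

Row minima: T → -3, B → 2; maximin = 2.
Column maxima: b1 → 9, b2 → 8; minimax = 8.
2 ≠ 8, so there is no saddle point; optimal play is mixed.
Let Player I play T with probability p. Expected payoff against b1: 9p + 2(1−p) = 7p + 2; against b2: (-3)p + 8(1−p) = −11p + 8.
Setting these equal: 7p + 2 = −11p + 8 ⇒ 18p = 6 ⇒ p = 1/3, and the value is (7)·(1/3) + 2 = 13/3.
For Player II: with q = P(b1), equating T's and B's payoffs gives 12q − 3 = −6q + 8 ⇒ q = 11/18.

1/3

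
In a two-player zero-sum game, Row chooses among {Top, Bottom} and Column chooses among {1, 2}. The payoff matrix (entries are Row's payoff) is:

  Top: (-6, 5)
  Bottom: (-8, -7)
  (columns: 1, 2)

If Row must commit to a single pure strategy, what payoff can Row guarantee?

Row minima: Top → -6, Bottom → -8.
The best of these is -6.

-6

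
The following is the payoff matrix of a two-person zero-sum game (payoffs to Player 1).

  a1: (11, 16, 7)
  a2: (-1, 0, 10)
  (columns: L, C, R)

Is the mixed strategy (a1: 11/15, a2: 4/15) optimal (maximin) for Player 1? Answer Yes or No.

Yes

Against L this mix gives (11/15)·11 + (4/15)·(-1) = 39/5.
Against C this mix gives (11/15)·16 + (4/15)·0 = 176/15.
Against R this mix gives (11/15)·7 + (4/15)·10 = 39/5.
All of Player 2's active replies (L, R) yield 39/5, and no column does worse for Player 1. The mix makes Player 2 indifferent and guarantees 39/5, so it is optimal.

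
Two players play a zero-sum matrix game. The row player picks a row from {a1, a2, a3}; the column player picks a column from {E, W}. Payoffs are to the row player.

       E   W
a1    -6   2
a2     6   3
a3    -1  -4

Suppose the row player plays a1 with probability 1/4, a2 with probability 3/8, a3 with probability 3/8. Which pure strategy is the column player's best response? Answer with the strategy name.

W

If the column player plays E, the row player's expected payoff is (1/4)·(-6) + (3/8)·6 + (3/8)·(-1) = 3/8.
If the column player plays W, the row player's expected payoff is (1/4)·2 + (3/8)·3 + (3/8)·(-4) = 1/8.
The column player minimizes the row player's payoff; the smallest is 1/8, so the best response is W.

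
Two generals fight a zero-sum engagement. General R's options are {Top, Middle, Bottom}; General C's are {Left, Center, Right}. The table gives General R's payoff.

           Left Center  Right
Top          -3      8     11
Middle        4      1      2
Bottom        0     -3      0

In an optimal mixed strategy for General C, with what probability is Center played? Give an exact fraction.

Row minima: Top → -3, Middle → 1, Bottom → -3; maximin = 1.
Column maxima: Left → 4, Center → 8, Right → 11; minimax = 4.
1 ≠ 4, so there is no saddle point; optimal play is mixed.
Bottom is strictly dominated by Middle, so General R never plays it.
Right is strictly dominated by Center (it gives General R strictly more in every row), so General C never plays it.
On the remaining 2×2 (Top, Middle vs Left, Center):
Let General R play Top with probability p. Expected payoff against Left: (-3)p + 4(1−p) = −7p + 4; against Center: 8p + 1(1−p) = 7p + 1.
Setting these equal: −7p + 4 = 7p + 1 ⇒ −14p = -3 ⇒ p = 3/14, and the value is (-7)·(3/14) + 4 = 5/2.
For General C: with q = P(Left), equating Top's and Middle's payoffs gives −11q + 8 = 3q + 1 ⇒ q = 1/2.

1/2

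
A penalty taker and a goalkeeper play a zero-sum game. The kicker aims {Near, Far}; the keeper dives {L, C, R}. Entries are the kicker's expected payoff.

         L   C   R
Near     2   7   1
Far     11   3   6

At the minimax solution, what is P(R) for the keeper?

Row minima: Near → 1, Far → 3; maximin = 3.
Column maxima: L → 11, C → 7, R → 6; minimax = 6.
3 ≠ 6, so there is no saddle point; optimal play is mixed.
L is strictly dominated by R (it gives the kicker strictly more in every row), so the keeper never plays it.
On the remaining 2×2 (Near, Far vs C, R):
Let the kicker play Near with probability p. Expected payoff against C: 7p + 3(1−p) = 4p + 3; against R: 1p + 6(1−p) = −5p + 6.
Setting these equal: 4p + 3 = −5p + 6 ⇒ 9p = 3 ⇒ p = 1/3, and the value is (4)·(1/3) + 3 = 13/3.
For the keeper: with q = P(C), equating Near's and Far's payoffs gives 6q + 1 = −3q + 6 ⇒ q = 5/9.

4/9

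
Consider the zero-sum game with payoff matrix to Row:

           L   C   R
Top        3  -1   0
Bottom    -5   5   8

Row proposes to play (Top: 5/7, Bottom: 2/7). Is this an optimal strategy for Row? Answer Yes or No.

Yes

Against L this mix gives (5/7)·3 + (2/7)·(-5) = 5/7.
Against C this mix gives (5/7)·(-1) + (2/7)·5 = 5/7.
Against R this mix gives (5/7)·0 + (2/7)·8 = 16/7.
All of Column's active replies (L, C) yield 5/7, and no column does worse for Row. The mix makes Column indifferent and guarantees 5/7, so it is optimal.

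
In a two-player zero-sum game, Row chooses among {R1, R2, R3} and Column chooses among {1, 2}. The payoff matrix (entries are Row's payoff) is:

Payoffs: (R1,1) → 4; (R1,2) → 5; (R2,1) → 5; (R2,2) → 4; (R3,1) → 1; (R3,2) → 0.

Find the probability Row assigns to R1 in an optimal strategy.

Row minima: R1 → 4, R2 → 4, R3 → 0; maximin = 4.
Column maxima: 1 → 5, 2 → 5; minimax = 5.
4 ≠ 5, so there is no saddle point; optimal play is mixed.
R3 is strictly dominated by R1, so Row never plays it.
On the remaining 2×2 (R1, R2 vs 1, 2):
Let Row play R1 with probability p. Expected payoff against 1: 4p + 5(1−p) = −p + 5; against 2: 5p + 4(1−p) = p + 4.
Setting these equal: −p + 5 = p + 4 ⇒ −2p = -1 ⇒ p = 1/2, and the value is (-1)·(1/2) + 5 = 9/2.
For Column: with q = P(1), equating R1's and R2's payoffs gives −q + 5 = q + 4 ⇒ q = 1/2.

1/2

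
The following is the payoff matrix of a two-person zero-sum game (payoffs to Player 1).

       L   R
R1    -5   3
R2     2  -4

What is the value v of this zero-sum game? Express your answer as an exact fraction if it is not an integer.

Row minima: R1 → -5, R2 → -4; maximin = -4.
Column maxima: L → 2, R → 3; minimax = 2.
-4 ≠ 2, so there is no saddle point; optimal play is mixed.
Let Player 1 play R1 with probability p. Expected payoff against L: (-5)p + 2(1−p) = −7p + 2; against R: 3p + (-4)(1−p) = 7p − 4.
Setting these equal: −7p + 2 = 7p − 4 ⇒ −14p = -6 ⇒ p = 3/7, and the value is (-7)·(3/7) + 2 = -1.
For Player 2: with q = P(L), equating R1's and R2's payoffs gives −8q + 3 = 6q − 4 ⇒ q = 1/2.

-1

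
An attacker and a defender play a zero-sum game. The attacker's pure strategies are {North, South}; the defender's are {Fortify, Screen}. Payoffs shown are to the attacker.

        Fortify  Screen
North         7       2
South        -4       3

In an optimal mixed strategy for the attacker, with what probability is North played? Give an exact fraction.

7/12

Row minima: North → 2, South → -4; maximin = 2.
Column maxima: Fortify → 7, Screen → 3; minimax = 3.
2 ≠ 3, so there is no saddle point; optimal play is mixed.
Let the attacker play North with probability p. Expected payoff against Fortify: 7p + (-4)(1−p) = 11p − 4; against Screen: 2p + 3(1−p) = −p + 3.
Setting these equal: 11p − 4 = −p + 3 ⇒ 12p = 7 ⇒ p = 7/12, and the value is (11)·(7/12) − 4 = 29/12.
For the defender: with q = P(Fortify), equating North's and South's payoffs gives 5q + 2 = −7q + 3 ⇒ q = 1/12.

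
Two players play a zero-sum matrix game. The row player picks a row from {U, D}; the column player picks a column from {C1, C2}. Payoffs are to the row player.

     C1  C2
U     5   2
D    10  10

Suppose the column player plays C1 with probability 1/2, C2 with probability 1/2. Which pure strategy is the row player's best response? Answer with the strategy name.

D

Expected payoff of U: (1/2)·5 + (1/2)·2 = 7/2.
Expected payoff of D: (1/2)·10 + (1/2)·10 = 10.
The largest is 10, so the row player's best response is D.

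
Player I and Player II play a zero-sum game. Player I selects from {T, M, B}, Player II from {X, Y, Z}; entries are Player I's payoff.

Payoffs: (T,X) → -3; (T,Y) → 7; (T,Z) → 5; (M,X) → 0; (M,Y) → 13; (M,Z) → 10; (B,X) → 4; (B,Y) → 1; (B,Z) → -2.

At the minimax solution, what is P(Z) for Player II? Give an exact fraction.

Row minima: T → -3, M → 0, B → -2; maximin = 0.
Column maxima: X → 4, Y → 13, Z → 10; minimax = 4.
0 ≠ 4, so there is no saddle point; optimal play is mixed.
T is strictly dominated by M, so Player I never plays it.
Y is strictly dominated by Z (it gives Player I strictly more in every row), so Player II never plays it.
On the remaining 2×2 (M, B vs X, Z):
Let Player I play M with probability p. Expected payoff against X: 0p + 4(1−p) = −4p + 4; against Z: 10p + (-2)(1−p) = 12p − 2.
Setting these equal: −4p + 4 = 12p − 2 ⇒ −16p = -6 ⇒ p = 3/8, and the value is (-4)·(3/8) + 4 = 5/2.
For Player II: with q = P(X), equating M's and B's payoffs gives −10q + 10 = 6q − 2 ⇒ q = 3/4.

1/4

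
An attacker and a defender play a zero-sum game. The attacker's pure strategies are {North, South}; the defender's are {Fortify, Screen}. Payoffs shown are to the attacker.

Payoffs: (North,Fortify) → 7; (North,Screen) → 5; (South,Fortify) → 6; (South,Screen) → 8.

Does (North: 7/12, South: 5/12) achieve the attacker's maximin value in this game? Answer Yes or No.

No

Against Fortify this mix gives (7/12)·7 + (5/12)·6 = 79/12.
Against Screen this mix gives (7/12)·5 + (5/12)·8 = 25/4.
The defender will play Screen, holding the attacker to 25/4. Shifting weight toward the row that does better against Screen would raise this floor (the equalizing mix achieves 13/2 against both Screen and Fortify), so the proposed strategy is not optimal.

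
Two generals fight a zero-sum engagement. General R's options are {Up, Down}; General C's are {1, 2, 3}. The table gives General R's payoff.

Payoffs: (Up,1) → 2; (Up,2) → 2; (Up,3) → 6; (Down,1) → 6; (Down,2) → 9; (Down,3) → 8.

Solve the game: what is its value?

6

Row minima: Up → 2, Down → 6; maximin = 6.
Column maxima: 1 → 6, 2 → 9, 3 → 8; minimax = 6.
Since maximin = minimax = 6, there is a saddle point and the value is 6.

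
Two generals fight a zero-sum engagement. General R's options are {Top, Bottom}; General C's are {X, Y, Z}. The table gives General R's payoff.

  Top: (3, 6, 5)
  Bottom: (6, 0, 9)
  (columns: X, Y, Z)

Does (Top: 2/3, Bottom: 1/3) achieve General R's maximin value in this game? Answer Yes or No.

Against X this mix gives (2/3)·3 + (1/3)·6 = 4.
Against Y this mix gives (2/3)·6 + (1/3)·0 = 4.
Against Z this mix gives (2/3)·5 + (1/3)·9 = 19/3.
All of General C's active replies (X, Y) yield 4, and no column does worse for General R. The mix makes General C indifferent and guarantees 4, so it is optimal.

Yes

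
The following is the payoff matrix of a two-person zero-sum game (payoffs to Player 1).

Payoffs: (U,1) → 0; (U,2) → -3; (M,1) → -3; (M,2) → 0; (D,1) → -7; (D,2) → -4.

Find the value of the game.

-3/2

Row minima: U → -3, M → -3, D → -7; maximin = -3.
Column maxima: 1 → 0, 2 → 0; minimax = 0.
-3 ≠ 0, so there is no saddle point; optimal play is mixed.
D is strictly dominated by U, so Player 1 never plays it.
On the remaining 2×2 (U, M vs 1, 2):
Let Player 1 play U with probability p. Expected payoff against 1: 0p + (-3)(1−p) = 3p − 3; against 2: (-3)p + 0(1−p) = −3p.
Setting these equal: 3p − 3 = −3p ⇒ 6p = 3 ⇒ p = 1/2, and the value is (3)·(1/2) − 3 = -3/2.
For Player 2: with q = P(1), equating U's and M's payoffs gives 3q − 3 = −3q ⇒ q = 1/2.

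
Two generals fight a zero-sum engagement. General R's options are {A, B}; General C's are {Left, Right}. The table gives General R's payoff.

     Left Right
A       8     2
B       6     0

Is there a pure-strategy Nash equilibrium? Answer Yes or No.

Yes

Row minima: A → 2, B → 0; maximin = 2.
Column maxima: Left → 8, Right → 2; minimax = 2.
maximin = minimax = 2, so a saddle point exists.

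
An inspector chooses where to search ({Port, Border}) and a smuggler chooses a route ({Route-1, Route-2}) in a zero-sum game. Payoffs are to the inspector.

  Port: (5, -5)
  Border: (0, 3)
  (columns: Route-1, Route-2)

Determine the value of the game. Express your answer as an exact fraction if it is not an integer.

Row minima: Port → -5, Border → 0; maximin = 0.
Column maxima: Route-1 → 5, Route-2 → 3; minimax = 3.
0 ≠ 3, so there is no saddle point; optimal play is mixed.
Let the inspector play Port with probability p. Expected payoff against Route-1: 5p + 0(1−p) = 5p; against Route-2: (-5)p + 3(1−p) = −8p + 3.
Setting these equal: 5p = −8p + 3 ⇒ 13p = 3 ⇒ p = 3/13, and the value is (5)·(3/13) = 15/13.
For the smuggler: with q = P(Route-1), equating Port's and Border's payoffs gives 10q − 5 = −3q + 3 ⇒ q = 8/13.

15/13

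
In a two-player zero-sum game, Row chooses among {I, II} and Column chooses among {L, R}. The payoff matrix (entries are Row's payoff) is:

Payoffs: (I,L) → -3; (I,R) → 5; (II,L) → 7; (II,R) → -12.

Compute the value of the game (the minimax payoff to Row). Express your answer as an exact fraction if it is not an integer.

-1/27

Row minima: I → -3, II → -12; maximin = -3.
Column maxima: L → 7, R → 5; minimax = 5.
-3 ≠ 5, so there is no saddle point; optimal play is mixed.
Let Row play I with probability p. Expected payoff against L: (-3)p + 7(1−p) = −10p + 7; against R: 5p + (-12)(1−p) = 17p − 12.
Setting these equal: −10p + 7 = 17p − 12 ⇒ −27p = -19 ⇒ p = 19/27, and the value is (-10)·(19/27) + 7 = -1/27.
For Column: with q = P(L), equating I's and II's payoffs gives −8q + 5 = 19q − 12 ⇒ q = 17/27.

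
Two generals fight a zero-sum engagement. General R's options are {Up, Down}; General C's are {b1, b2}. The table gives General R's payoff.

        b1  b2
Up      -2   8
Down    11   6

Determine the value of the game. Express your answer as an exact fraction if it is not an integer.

20/3

Row minima: Up → -2, Down → 6; maximin = 6.
Column maxima: b1 → 11, b2 → 8; minimax = 8.
6 ≠ 8, so there is no saddle point; optimal play is mixed.
Let General R play Up with probability p. Expected payoff against b1: (-2)p + 11(1−p) = −13p + 11; against b2: 8p + 6(1−p) = 2p + 6.
Setting these equal: −13p + 11 = 2p + 6 ⇒ −15p = -5 ⇒ p = 1/3, and the value is (-13)·(1/3) + 11 = 20/3.
For General C: with q = P(b1), equating Up's and Down's payoffs gives −10q + 8 = 5q + 6 ⇒ q = 2/15.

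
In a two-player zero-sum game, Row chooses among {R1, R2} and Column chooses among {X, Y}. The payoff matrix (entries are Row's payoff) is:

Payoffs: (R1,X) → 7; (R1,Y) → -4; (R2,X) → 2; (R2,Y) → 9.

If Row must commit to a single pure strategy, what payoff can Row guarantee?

2

Row minima: R1 → -4, R2 → 2.
The best of these is 2.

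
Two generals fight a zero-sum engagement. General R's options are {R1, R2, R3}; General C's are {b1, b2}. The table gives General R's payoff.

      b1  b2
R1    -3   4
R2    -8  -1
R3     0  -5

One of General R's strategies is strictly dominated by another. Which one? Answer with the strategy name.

R2

R1 gives a strictly higher payoff than R2 against every column: -3 > -8, 4 > -1.
So R2 is strictly dominated and General R never plays it.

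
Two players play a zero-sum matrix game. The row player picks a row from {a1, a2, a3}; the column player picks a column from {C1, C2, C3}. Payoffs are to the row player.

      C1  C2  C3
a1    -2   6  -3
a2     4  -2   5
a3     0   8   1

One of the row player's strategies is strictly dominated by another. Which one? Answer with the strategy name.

a3 gives a strictly higher payoff than a1 against every column: 0 > -2, 8 > 6, 1 > -3.
So a1 is strictly dominated and the row player never plays it.

a1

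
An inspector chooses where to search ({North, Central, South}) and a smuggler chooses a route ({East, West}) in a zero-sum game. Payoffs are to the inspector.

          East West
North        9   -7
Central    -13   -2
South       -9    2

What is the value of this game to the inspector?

Row minima: North → -7, Central → -13, South → -9; maximin = -7.
Column maxima: East → 9, West → 2; minimax = 2.
-7 ≠ 2, so there is no saddle point; optimal play is mixed.
Central is strictly dominated by South, so the inspector never plays it.
On the remaining 2×2 (North, South vs East, West):
Let the inspector play North with probability p. Expected payoff against East: 9p + (-9)(1−p) = 18p − 9; against West: (-7)p + 2(1−p) = −9p + 2.
Setting these equal: 18p − 9 = −9p + 2 ⇒ 27p = 11 ⇒ p = 11/27, and the value is (18)·(11/27) − 9 = -5/3.
For the smuggler: with q = P(East), equating North's and South's payoffs gives 16q − 7 = −11q + 2 ⇒ q = 1/3.

-5/3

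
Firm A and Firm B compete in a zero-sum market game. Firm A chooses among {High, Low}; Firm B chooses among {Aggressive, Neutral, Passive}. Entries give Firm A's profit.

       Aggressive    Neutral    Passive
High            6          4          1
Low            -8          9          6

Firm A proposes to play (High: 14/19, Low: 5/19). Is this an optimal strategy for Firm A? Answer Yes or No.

Yes

Against Aggressive this mix gives (14/19)·6 + (5/19)·(-8) = 44/19.
Against Neutral this mix gives (14/19)·4 + (5/19)·9 = 101/19.
Against Passive this mix gives (14/19)·1 + (5/19)·6 = 44/19.
All of Firm B's active replies (Aggressive, Passive) yield 44/19, and no column does worse for Firm A. The mix makes Firm B indifferent and guarantees 44/19, so it is optimal.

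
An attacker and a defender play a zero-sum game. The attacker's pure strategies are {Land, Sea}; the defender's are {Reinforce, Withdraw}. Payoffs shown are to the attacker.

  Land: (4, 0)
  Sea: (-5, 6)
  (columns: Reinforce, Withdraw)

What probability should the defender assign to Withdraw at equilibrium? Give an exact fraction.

3/5

Row minima: Land → 0, Sea → -5; maximin = 0.
Column maxima: Reinforce → 4, Withdraw → 6; minimax = 4.
0 ≠ 4, so there is no saddle point; optimal play is mixed.
Let the attacker play Land with probability p. Expected payoff against Reinforce: 4p + (-5)(1−p) = 9p − 5; against Withdraw: 0p + 6(1−p) = −6p + 6.
Setting these equal: 9p − 5 = −6p + 6 ⇒ 15p = 11 ⇒ p = 11/15, and the value is (9)·(11/15) − 5 = 8/5.
For the defender: with q = P(Reinforce), equating Land's and Sea's payoffs gives 4q = −11q + 6 ⇒ q = 2/5.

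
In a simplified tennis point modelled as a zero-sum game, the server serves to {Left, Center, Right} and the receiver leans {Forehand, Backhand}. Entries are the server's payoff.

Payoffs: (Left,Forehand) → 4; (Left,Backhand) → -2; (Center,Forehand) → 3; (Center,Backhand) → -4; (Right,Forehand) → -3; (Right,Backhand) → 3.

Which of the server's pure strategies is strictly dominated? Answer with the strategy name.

Left gives a strictly higher payoff than Center against every column: 4 > 3, -2 > -4.
So Center is strictly dominated and the server never plays it.

Center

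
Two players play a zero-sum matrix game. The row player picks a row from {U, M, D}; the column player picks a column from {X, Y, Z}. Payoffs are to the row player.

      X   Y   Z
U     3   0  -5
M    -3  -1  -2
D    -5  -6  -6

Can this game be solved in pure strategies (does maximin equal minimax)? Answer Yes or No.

Row minima: U → -5, M → -3, D → -6; maximin = -3.
Column maxima: X → 3, Y → 0, Z → -2; minimax = -2.
-3 ≠ -2, so no pure-strategy equilibrium exists.

No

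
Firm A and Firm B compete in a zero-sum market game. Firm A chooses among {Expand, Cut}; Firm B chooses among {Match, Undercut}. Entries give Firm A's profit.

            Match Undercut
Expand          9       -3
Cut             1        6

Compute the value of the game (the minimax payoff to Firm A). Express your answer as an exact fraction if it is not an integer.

57/17

Row minima: Expand → -3, Cut → 1; maximin = 1.
Column maxima: Match → 9, Undercut → 6; minimax = 6.
1 ≠ 6, so there is no saddle point; optimal play is mixed.
Let Firm A play Expand with probability p. Expected payoff against Match: 9p + 1(1−p) = 8p + 1; against Undercut: (-3)p + 6(1−p) = −9p + 6.
Setting these equal: 8p + 1 = −9p + 6 ⇒ 17p = 5 ⇒ p = 5/17, and the value is (8)·(5/17) + 1 = 57/17.
For Firm B: with q = P(Match), equating Expand's and Cut's payoffs gives 12q − 3 = −5q + 6 ⇒ q = 9/17.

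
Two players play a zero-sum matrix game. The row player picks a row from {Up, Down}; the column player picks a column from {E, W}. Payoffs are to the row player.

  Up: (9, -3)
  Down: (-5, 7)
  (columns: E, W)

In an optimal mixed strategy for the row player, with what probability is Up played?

Row minima: Up → -3, Down → -5; maximin = -3.
Column maxima: E → 9, W → 7; minimax = 7.
-3 ≠ 7, so there is no saddle point; optimal play is mixed.
Let the row player play Up with probability p. Expected payoff against E: 9p + (-5)(1−p) = 14p − 5; against W: (-3)p + 7(1−p) = −10p + 7.
Setting these equal: 14p − 5 = −10p + 7 ⇒ 24p = 12 ⇒ p = 1/2, and the value is (14)·(1/2) − 5 = 2.
For the column player: with q = P(E), equating Up's and Down's payoffs gives 12q − 3 = −12q + 7 ⇒ q = 5/12.

1/2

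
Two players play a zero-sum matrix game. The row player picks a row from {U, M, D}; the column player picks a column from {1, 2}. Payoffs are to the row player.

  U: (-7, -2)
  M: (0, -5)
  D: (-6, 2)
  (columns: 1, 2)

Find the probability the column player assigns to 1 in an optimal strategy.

7/13

Row minima: U → -7, M → -5, D → -6; maximin = -5.
Column maxima: 1 → 0, 2 → 2; minimax = 0.
-5 ≠ 0, so there is no saddle point; optimal play is mixed.
U is strictly dominated by D, so the row player never plays it.
On the remaining 2×2 (M, D vs 1, 2):
Let the row player play M with probability p. Expected payoff against 1: 0p + (-6)(1−p) = 6p − 6; against 2: (-5)p + 2(1−p) = −7p + 2.
Setting these equal: 6p − 6 = −7p + 2 ⇒ 13p = 8 ⇒ p = 8/13, and the value is (6)·(8/13) − 6 = -30/13.
For the column player: with q = P(1), equating M's and D's payoffs gives 5q − 5 = −8q + 2 ⇒ q = 7/13.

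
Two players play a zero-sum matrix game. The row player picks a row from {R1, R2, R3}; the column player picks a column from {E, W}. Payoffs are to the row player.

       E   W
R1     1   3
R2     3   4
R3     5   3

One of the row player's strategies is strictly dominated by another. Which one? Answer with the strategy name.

R2 gives a strictly higher payoff than R1 against every column: 3 > 1, 4 > 3.
So R1 is strictly dominated and the row player never plays it.

R1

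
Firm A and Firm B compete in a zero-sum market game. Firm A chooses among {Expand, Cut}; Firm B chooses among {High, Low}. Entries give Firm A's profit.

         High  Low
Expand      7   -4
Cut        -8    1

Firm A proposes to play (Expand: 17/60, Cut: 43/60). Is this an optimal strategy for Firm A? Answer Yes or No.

Against High this mix gives (17/60)·7 + (43/60)·(-8) = -15/4.
Against Low this mix gives (17/60)·(-4) + (43/60)·1 = -5/12.
Firm B will play High, holding Firm A to -15/4. Shifting weight toward the row that does better against High would raise this floor (the equalizing mix achieves -5/4 against both High and Low), so the proposed strategy is not optimal.

No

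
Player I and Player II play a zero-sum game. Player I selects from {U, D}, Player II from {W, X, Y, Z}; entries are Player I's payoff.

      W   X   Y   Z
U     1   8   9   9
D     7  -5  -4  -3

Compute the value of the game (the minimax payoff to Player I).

61/19

Row minima: U → 1, D → -5; maximin = 1.
Column maxima: W → 7, X → 8, Y → 9, Z → 9; minimax = 7.
1 ≠ 7, so there is no saddle point; optimal play is mixed.
Y is strictly dominated by X (it gives Player I strictly more in every row), so Player II never plays it.
Z is strictly dominated by X (it gives Player I strictly more in every row), so Player II never plays it.
On the remaining 2×2 (U, D vs W, X):
Let Player I play U with probability p. Expected payoff against W: 1p + 7(1−p) = −6p + 7; against X: 8p + (-5)(1−p) = 13p − 5.
Setting these equal: −6p + 7 = 13p − 5 ⇒ −19p = -12 ⇒ p = 12/19, and the value is (-6)·(12/19) + 7 = 61/19.
For Player II: with q = P(W), equating U's and D's payoffs gives −7q + 8 = 12q − 5 ⇒ q = 13/19.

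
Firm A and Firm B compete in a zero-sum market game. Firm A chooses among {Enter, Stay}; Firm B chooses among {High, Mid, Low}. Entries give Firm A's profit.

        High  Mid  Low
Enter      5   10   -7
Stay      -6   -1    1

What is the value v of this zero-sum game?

Row minima: Enter → -7, Stay → -6; maximin = -6.
Column maxima: High → 5, Mid → 10, Low → 1; minimax = 1.
-6 ≠ 1, so there is no saddle point; optimal play is mixed.
Mid is strictly dominated by High (it gives Firm A strictly more in every row), so Firm B never plays it.
On the remaining 2×2 (Enter, Stay vs High, Low):
Let Firm A play Enter with probability p. Expected payoff against High: 5p + (-6)(1−p) = 11p − 6; against Low: (-7)p + 1(1−p) = −8p + 1.
Setting these equal: 11p − 6 = −8p + 1 ⇒ 19p = 7 ⇒ p = 7/19, and the value is (11)·(7/19) − 6 = -37/19.
For Firm B: with q = P(High), equating Enter's and Stay's payoffs gives 12q − 7 = −7q + 1 ⇒ q = 8/19.

-37/19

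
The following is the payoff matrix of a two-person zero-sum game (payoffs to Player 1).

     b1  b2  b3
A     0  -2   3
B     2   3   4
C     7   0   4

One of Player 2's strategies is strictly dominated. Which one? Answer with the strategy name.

b2 holds Player 1's payoff strictly below b3 in every row: -2 < 3, 3 < 4, 0 < 4.
So b3 is strictly dominated for Player 2.

b3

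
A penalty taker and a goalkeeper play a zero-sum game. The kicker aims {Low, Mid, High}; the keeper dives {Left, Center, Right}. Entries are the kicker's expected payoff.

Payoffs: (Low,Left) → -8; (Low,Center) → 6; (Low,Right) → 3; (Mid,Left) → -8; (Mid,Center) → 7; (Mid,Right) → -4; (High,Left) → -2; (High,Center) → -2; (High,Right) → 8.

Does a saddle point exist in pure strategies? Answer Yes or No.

Yes

Row minima: Low → -8, Mid → -8, High → -2; maximin = -2.
Column maxima: Left → -2, Center → 7, Right → 8; minimax = -2.
maximin = minimax = -2, so a saddle point exists.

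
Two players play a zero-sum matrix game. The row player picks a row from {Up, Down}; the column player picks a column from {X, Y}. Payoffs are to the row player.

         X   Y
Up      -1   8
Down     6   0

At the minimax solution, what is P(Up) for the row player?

Row minima: Up → -1, Down → 0; maximin = 0.
Column maxima: X → 6, Y → 8; minimax = 6.
0 ≠ 6, so there is no saddle point; optimal play is mixed.
Let the row player play Up with probability p. Expected payoff against X: (-1)p + 6(1−p) = −7p + 6; against Y: 8p + 0(1−p) = 8p.
Setting these equal: −7p + 6 = 8p ⇒ −15p = -6 ⇒ p = 2/5, and the value is (-7)·(2/5) + 6 = 16/5.
For the column player: with q = P(X), equating Up's and Down's payoffs gives −9q + 8 = 6q ⇒ q = 8/15.

2/5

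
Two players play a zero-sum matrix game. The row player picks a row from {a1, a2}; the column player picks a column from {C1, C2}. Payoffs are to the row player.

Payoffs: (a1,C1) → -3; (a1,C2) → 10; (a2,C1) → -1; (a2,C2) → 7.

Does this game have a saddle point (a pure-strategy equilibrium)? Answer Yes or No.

Yes

Row minima: a1 → -3, a2 → -1; maximin = -1.
Column maxima: C1 → -1, C2 → 10; minimax = -1.
maximin = minimax = -1, so a saddle point exists.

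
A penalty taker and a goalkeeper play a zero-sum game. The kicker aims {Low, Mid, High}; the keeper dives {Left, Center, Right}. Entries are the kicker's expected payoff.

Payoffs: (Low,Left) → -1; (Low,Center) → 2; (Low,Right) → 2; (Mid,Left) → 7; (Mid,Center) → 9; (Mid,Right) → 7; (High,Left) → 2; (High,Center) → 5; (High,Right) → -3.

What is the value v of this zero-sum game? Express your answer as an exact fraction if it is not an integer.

Row minima: Low → -1, Mid → 7, High → -3; maximin = 7.
Column maxima: Left → 7, Center → 9, Right → 7; minimax = 7.
Since maximin = minimax = 7, there is a saddle point and the value is 7.

7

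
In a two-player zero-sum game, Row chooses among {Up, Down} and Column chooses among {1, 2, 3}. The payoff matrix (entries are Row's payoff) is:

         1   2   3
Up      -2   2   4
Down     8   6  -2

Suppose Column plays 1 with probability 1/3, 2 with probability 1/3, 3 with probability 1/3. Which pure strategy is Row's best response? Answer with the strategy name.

Expected payoff of Up: (1/3)·(-2) + (1/3)·2 + (1/3)·4 = 4/3.
Expected payoff of Down: (1/3)·8 + (1/3)·6 + (1/3)·(-2) = 4.
The largest is 4, so Row's best response is Down.

Down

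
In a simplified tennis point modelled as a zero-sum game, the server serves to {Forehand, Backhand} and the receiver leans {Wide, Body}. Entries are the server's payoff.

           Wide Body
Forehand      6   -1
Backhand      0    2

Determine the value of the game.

Row minima: Forehand → -1, Backhand → 0; maximin = 0.
Column maxima: Wide → 6, Body → 2; minimax = 2.
0 ≠ 2, so there is no saddle point; optimal play is mixed.
Let the server play Forehand with probability p. Expected payoff against Wide: 6p + 0(1−p) = 6p; against Body: (-1)p + 2(1−p) = −3p + 2.
Setting these equal: 6p = −3p + 2 ⇒ 9p = 2 ⇒ p = 2/9, and the value is (6)·(2/9) = 4/3.
For the receiver: with q = P(Wide), equating Forehand's and Backhand's payoffs gives 7q − 1 = −2q + 2 ⇒ q = 1/3.

4/3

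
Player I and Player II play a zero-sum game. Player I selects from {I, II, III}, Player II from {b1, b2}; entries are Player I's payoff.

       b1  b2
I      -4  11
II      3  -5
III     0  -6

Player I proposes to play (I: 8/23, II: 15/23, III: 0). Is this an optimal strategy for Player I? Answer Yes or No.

Yes

Against b1 this mix gives (8/23)·(-4) + (15/23)·3 = 13/23.
Against b2 this mix gives (8/23)·11 + (15/23)·(-5) = 13/23.
All of Player II's active replies (b1, b2) yield 13/23, and no column does worse for Player I. The mix makes Player II indifferent and guarantees 13/23, so it is optimal.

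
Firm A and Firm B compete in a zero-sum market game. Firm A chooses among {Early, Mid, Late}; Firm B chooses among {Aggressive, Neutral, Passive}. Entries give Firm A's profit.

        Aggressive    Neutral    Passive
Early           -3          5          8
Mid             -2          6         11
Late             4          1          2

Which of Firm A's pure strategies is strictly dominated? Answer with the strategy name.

Early

Mid gives a strictly higher payoff than Early against every column: -2 > -3, 6 > 5, 11 > 8.
So Early is strictly dominated and Firm A never plays it.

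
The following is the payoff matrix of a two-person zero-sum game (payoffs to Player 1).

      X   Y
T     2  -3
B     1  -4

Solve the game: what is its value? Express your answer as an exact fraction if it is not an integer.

-3

Row minima: T → -3, B → -4; maximin = -3.
Column maxima: X → 2, Y → -3; minimax = -3.
Since maximin = minimax = -3, there is a saddle point and the value is -3.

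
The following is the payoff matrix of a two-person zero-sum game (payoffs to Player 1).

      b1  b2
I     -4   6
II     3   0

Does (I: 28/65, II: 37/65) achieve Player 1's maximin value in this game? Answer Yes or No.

No

Against b1 this mix gives (28/65)·(-4) + (37/65)·3 = -1/65.
Against b2 this mix gives (28/65)·6 + (37/65)·0 = 168/65.
Player 2 will play b1, holding Player 1 to -1/65. Shifting weight toward the row that does better against b1 would raise this floor (the equalizing mix achieves 18/13 against both b1 and b2), so the proposed strategy is not optimal.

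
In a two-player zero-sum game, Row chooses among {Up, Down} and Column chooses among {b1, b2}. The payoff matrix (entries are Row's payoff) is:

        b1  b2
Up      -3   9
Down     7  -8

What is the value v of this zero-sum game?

13/9

Row minima: Up → -3, Down → -8; maximin = -3.
Column maxima: b1 → 7, b2 → 9; minimax = 7.
-3 ≠ 7, so there is no saddle point; optimal play is mixed.
Let Row play Up with probability p. Expected payoff against b1: (-3)p + 7(1−p) = −10p + 7; against b2: 9p + (-8)(1−p) = 17p − 8.
Setting these equal: −10p + 7 = 17p − 8 ⇒ −27p = -15 ⇒ p = 5/9, and the value is (-10)·(5/9) + 7 = 13/9.
For Column: with q = P(b1), equating Up's and Down's payoffs gives −12q + 9 = 15q − 8 ⇒ q = 17/27.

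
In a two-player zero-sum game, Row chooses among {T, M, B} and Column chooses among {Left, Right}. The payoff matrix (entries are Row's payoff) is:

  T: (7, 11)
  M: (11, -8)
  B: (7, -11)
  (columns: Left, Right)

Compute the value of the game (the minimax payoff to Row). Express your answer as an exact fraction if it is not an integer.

Row minima: T → 7, M → -8, B → -11; maximin = 7.
Column maxima: Left → 11, Right → 11; minimax = 11.
7 ≠ 11, so there is no saddle point; optimal play is mixed.
B is strictly dominated by M, so Row never plays it.
On the remaining 2×2 (T, M vs Left, Right):
Let Row play T with probability p. Expected payoff against Left: 7p + 11(1−p) = −4p + 11; against Right: 11p + (-8)(1−p) = 19p − 8.
Setting these equal: −4p + 11 = 19p − 8 ⇒ −23p = -19 ⇒ p = 19/23, and the value is (-4)·(19/23) + 11 = 177/23.
For Column: with q = P(Left), equating T's and M's payoffs gives −4q + 11 = 19q − 8 ⇒ q = 19/23.

177/23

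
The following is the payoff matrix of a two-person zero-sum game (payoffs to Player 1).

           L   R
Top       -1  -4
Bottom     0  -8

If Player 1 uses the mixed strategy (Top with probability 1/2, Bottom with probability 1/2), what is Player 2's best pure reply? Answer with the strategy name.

If Player 2 plays L, Player 1's expected payoff is (1/2)·(-1) + (1/2)·0 = -1/2.
If Player 2 plays R, Player 1's expected payoff is (1/2)·(-4) + (1/2)·(-8) = -6.
Player 2 minimizes Player 1's payoff; the smallest is -6, so the best response is R.

R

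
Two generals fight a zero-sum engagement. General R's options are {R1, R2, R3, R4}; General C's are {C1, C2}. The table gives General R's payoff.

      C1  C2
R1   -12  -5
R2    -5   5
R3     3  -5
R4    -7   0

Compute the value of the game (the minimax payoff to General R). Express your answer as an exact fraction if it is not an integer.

Row minima: R1 → -12, R2 → -5, R3 → -5, R4 → -7; maximin = -5.
Column maxima: C1 → 3, C2 → 5; minimax = 3.
-5 ≠ 3, so there is no saddle point; optimal play is mixed.
R1 is strictly dominated by R2, so General R never plays it.
R4 is strictly dominated by R2, so General R never plays it.
On the remaining 2×2 (R2, R3 vs C1, C2):
Let General R play R2 with probability p. Expected payoff against C1: (-5)p + 3(1−p) = −8p + 3; against C2: 5p + (-5)(1−p) = 10p − 5.
Setting these equal: −8p + 3 = 10p − 5 ⇒ −18p = -8 ⇒ p = 4/9, and the value is (-8)·(4/9) + 3 = -5/9.
For General C: with q = P(C1), equating R2's and R3's payoffs gives −10q + 5 = 8q − 5 ⇒ q = 5/9.

-5/9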